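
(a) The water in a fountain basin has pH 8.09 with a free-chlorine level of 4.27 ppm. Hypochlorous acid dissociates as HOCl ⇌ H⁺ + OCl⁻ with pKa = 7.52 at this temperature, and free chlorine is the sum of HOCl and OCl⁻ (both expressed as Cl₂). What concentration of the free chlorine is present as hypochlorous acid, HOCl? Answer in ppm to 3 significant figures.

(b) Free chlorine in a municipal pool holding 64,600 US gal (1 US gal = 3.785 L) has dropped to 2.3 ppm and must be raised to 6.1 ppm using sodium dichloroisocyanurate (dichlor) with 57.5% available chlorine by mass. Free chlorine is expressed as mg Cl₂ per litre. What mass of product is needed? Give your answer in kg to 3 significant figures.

(a) 0.906 ppm; (b) 1.62 kg

(a) [OCl⁻]/[HOCl] = 10^(pH − pKa) = 10^(8.09 − 7.52) = 10^0.57 = 3.715.
(a) Fraction as HOCl = 1 / (1 + 3.715) = 0.2121.
(a) HOCl = 0.2121 × 4.27 ppm = 0.9056 ppm.

(b) Volume: 64,600 US gal × 3.785 L/gal = 244,511 L.
(b) Chlorine deficit: 6.1 − 2.3 = 3.8 ppm = 3.8 mg/L as Cl₂.
(b) Cl₂ equivalent needed: 3.8 mg/L × 244,511 L = 929,100 mg = 929.1 g.
(b) Product at 57.5% available chlorine: 929.1 / 0.575 = 1616 g.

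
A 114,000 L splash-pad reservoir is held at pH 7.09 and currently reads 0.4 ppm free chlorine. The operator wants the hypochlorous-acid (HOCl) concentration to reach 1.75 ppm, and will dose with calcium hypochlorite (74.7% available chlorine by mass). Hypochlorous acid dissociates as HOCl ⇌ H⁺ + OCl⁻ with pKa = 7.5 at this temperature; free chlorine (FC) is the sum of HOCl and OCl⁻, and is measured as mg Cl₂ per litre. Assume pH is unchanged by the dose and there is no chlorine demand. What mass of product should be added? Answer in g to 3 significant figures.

[OCl⁻]/[HOCl] = 10^(pH − pKa) = 10^(7.09 − 7.5) = 0.389; fraction as HOCl = 1/(1 + 0.389) = 0.7199.
Free chlorine required for 1.75 ppm HOCl: 1.75 / 0.7199 = 2.431 ppm.
FC to add: 2.431 − 0.4 = 2.031 mg/L as Cl₂.
Cl₂ equivalent: 2.031 mg/L × 114,000 L = 231.5 g.
Product at 74.7% available Cl: 231.5 / 0.747 = 309.9 g.

310 g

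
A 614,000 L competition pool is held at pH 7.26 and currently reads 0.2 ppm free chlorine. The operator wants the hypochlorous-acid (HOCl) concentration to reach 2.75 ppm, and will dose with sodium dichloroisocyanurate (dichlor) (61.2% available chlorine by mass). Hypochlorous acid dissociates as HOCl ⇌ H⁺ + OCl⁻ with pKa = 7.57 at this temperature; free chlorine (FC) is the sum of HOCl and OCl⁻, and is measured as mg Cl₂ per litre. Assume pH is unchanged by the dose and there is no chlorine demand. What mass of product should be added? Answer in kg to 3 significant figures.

3.91 kg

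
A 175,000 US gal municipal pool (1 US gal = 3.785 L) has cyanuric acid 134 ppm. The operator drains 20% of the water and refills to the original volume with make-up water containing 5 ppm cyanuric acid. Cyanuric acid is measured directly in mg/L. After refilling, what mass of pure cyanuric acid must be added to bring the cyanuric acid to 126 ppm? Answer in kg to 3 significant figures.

Volume: 175,000 US gal × 3.785 L/gal = 662,375 L.
After draining 20% and refilling: 134 × 0.80 + 5 × 0.20 = 108.2 ppm.
Deficit to target: 126 − 108.2 = 17.8 mg/L.
Mass: 17.8 mg/L × 662,375 L = 11,790 g cyanuric acid.

11.8 kg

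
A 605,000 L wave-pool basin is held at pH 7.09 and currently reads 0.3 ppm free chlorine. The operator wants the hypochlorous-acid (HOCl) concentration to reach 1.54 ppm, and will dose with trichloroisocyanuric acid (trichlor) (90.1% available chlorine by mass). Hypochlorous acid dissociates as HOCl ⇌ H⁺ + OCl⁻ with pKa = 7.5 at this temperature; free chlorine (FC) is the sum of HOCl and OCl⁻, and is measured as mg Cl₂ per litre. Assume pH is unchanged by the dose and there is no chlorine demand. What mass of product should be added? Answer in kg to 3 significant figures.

1.23 kg

[OCl⁻]/[HOCl] = 10^(pH − pKa) = 10^(7.09 − 7.5) = 0.389; fraction as HOCl = 1/(1 + 0.389) = 0.7199.
Free chlorine required for 1.54 ppm HOCl: 1.54 / 0.7199 = 2.139 ppm.
FC to add: 2.139 − 0.3 = 1.839 mg/L as Cl₂.
Cl₂ equivalent: 1.839 mg/L × 605,000 L = 1113 g.
Product at 90.1% available Cl: 1113 / 0.901 = 1235 g.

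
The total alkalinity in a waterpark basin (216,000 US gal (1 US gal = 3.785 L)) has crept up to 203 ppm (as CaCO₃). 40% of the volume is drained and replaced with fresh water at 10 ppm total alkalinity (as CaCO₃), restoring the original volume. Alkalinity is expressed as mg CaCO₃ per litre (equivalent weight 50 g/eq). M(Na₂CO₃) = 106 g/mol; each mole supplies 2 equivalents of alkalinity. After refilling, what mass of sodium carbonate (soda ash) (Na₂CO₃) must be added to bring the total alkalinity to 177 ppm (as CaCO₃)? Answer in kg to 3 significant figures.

44.4 kg

Volume: 216,000 US gal × 3.785 L/gal = 817,560 L.
After draining 40% and refilling: 203 × 0.60 + 10 × 0.40 = 125.8 ppm.
Deficit to target: 177 − 125.8 = 51.2 mg/L.
As CaCO₃: 51.2 mg/L × 817,560 L = 41,860 g; ÷ 50 g/eq ÷ 2 = 418.6 mol Na₂CO₃.
Mass: 418.6 × 106 = 44,370 g.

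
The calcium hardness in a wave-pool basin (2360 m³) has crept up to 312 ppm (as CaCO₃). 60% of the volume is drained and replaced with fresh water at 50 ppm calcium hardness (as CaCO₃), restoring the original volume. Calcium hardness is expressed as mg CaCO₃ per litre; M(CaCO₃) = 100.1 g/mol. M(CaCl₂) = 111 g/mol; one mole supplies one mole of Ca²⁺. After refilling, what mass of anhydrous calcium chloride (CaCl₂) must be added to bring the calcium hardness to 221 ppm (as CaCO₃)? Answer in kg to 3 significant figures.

173 kg

Volume: 2360 m³ = 2,360,000 L.
After draining 60% and refilling: 312 × 0.40 + 50 × 0.60 = 154.8 ppm.
Deficit to target: 221 − 154.8 = 66.2 mg/L.
As CaCO₃: 66.2 mg/L × 2,360,000 L = 156,200 g; ÷ 100.1 = 1561 mol Ca²⁺.
Mass: 1561 × 111 = 173,200 g.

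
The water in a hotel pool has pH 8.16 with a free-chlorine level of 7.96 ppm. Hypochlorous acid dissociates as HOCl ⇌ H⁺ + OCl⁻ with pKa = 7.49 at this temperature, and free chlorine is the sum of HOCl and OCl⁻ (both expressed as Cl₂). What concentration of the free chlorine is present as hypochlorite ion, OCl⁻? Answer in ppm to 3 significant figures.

6.56 ppm

[OCl⁻]/[HOCl] = 10^(pH − pKa) = 10^(8.16 − 7.49) = 10^0.67 = 4.677.
Fraction as HOCl = 1 / (1 + 4.677) = 0.1761.
OCl⁻ = (1 − 0.1761) × 7.96 ppm = 6.558 ppm.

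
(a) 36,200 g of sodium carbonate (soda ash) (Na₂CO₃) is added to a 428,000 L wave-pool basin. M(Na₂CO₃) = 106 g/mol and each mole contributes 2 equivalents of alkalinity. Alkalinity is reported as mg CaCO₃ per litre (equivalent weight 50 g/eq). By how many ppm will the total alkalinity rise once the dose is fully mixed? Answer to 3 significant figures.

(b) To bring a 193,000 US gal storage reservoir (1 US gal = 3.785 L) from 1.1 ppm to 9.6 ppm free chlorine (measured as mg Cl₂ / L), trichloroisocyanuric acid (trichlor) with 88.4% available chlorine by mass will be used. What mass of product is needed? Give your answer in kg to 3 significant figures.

(a) 79.8 ppm; (b) 7.02 kg

(a) Moles of Na₂CO₃: 36,200 g ÷ 106 g/mol = 341.5 mol → 683 eq of alkalinity.
(a) As CaCO₃: 683 eq × 50 g/eq = 34,150 g.
(a) Rise: 34,150 g / 428,000 L × 1000 = 79.79 mg/L.

(b) Volume: 193,000 US gal × 3.785 L/gal = 730,505 L.
(b) Chlorine deficit: 9.6 − 1.1 = 8.5 ppm = 8.5 mg/L as Cl₂.
(b) Cl₂ equivalent needed: 8.5 mg/L × 730,505 L = 6,209,000 mg = 6209 g.
(b) Product at 88.4% available chlorine: 6209 / 0.884 = 7024 g.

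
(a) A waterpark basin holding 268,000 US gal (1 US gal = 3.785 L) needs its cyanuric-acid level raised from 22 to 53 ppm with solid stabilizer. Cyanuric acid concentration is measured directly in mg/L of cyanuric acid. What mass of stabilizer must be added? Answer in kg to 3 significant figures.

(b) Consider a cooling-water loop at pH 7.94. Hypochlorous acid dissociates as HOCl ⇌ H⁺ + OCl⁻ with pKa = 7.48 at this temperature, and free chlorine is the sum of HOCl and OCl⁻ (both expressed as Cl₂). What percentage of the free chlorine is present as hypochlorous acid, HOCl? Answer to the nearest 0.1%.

(a) 31.4 kg; (b) 25.7%

(a) Volume: 268,000 US gal × 3.785 L/gal = 1,014,380 L.
(a) CYA to add: (53 − 22) = 31 mg/L × 1,014,380 L = 31,450 g cyanuric acid.

(b) [OCl⁻]/[HOCl] = 10^(pH − pKa) = 10^(7.94 − 7.48) = 10^0.46 = 2.884.
(b) Fraction as HOCl = 1 / (1 + 2.884) = 0.2575.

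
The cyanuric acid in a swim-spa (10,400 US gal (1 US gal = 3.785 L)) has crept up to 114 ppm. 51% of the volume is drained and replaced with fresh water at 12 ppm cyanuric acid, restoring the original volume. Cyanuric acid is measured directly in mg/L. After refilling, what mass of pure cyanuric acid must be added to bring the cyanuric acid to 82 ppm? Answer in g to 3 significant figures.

788 g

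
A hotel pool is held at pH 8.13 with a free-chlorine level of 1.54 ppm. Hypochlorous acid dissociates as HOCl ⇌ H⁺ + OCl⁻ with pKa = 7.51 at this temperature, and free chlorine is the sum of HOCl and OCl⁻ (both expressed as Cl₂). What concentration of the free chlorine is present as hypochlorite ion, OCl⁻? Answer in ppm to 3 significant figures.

[OCl⁻]/[HOCl] = 10^(pH − pKa) = 10^(8.13 − 7.51) = 10^0.62 = 4.169.
Fraction as HOCl = 1 / (1 + 4.169) = 0.1935.
OCl⁻ = (1 − 0.1935) × 1.54 ppm = 1.242 ppm.

1.24 ppm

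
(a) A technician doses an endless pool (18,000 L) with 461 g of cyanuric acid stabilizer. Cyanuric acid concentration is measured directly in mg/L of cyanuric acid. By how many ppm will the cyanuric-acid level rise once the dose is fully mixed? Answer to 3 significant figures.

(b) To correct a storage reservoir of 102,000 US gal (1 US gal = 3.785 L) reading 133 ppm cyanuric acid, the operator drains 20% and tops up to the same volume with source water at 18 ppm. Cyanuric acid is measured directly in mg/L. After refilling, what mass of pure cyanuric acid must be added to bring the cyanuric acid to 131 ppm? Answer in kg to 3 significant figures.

(a) 25.6 ppm; (b) 8.11 kg

(a) Rise: 461 g / 18,000 L × 1000 = 25.61 mg/L.

(b) Volume: 102,000 US gal × 3.785 L/gal = 386,070 L.
(b) After draining 20% and refilling: 133 × 0.80 + 18 × 0.20 = 110 ppm.
(b) Deficit to target: 131 − 110 = 21 mg/L.
(b) Mass: 21 mg/L × 386,070 L = 8107 g cyanuric acid.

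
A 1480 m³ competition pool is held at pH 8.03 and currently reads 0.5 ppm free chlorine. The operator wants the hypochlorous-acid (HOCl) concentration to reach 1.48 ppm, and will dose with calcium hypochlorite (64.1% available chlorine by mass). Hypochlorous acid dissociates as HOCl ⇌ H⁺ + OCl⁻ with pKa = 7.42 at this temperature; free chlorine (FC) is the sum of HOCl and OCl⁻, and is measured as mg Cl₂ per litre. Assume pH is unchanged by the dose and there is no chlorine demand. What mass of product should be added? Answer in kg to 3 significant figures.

Volume: 1480 m³ = 1,480,000 L.
[OCl⁻]/[HOCl] = 10^(pH − pKa) = 10^(8.03 − 7.42) = 4.074; fraction as HOCl = 1/(1 + 4.074) = 0.1971.
Free chlorine required for 1.48 ppm HOCl: 1.48 / 0.1971 = 7.509 ppm.
FC to add: 7.509 − 0.5 = 7.009 mg/L as Cl₂.
Cl₂ equivalent: 7.009 mg/L × 1,480,000 L = 10,370 g.
Product at 64.1% available Cl: 10,370 / 0.641 = 16,180 g.

16.2 kg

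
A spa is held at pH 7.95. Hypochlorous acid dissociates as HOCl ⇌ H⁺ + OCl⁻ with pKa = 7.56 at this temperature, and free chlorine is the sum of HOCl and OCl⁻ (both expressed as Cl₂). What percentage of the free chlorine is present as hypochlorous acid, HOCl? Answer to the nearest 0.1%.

[OCl⁻]/[HOCl] = 10^(pH − pKa) = 10^(7.95 − 7.56) = 10^0.39 = 2.455.
Fraction as HOCl = 1 / (1 + 2.455) = 0.2895.

28.9%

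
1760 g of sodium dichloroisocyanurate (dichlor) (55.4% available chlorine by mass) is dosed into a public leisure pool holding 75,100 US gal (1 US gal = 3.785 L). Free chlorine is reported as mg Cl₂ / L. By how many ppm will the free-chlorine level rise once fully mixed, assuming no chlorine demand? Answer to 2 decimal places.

3.43 ppm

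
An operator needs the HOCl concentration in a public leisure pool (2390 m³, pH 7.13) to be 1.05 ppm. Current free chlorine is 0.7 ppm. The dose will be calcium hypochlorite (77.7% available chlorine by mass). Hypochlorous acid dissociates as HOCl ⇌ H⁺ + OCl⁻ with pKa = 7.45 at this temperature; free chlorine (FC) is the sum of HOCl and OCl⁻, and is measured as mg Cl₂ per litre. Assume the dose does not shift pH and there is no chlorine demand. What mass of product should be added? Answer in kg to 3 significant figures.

2.62 kg

Volume: 2390 m³ = 2,390,000 L.
[OCl⁻]/[HOCl] = 10^(pH − pKa) = 10^(7.13 − 7.45) = 0.4786; fraction as HOCl = 1/(1 + 0.4786) = 0.6763.
Free chlorine required for 1.05 ppm HOCl: 1.05 / 0.6763 = 1.553 ppm.
FC to add: 1.553 − 0.7 = 0.8526 mg/L as Cl₂.
Cl₂ equivalent: 0.8526 mg/L × 2,390,000 L = 2038 g.
Product at 77.7% available Cl: 2038 / 0.777 = 2622 g.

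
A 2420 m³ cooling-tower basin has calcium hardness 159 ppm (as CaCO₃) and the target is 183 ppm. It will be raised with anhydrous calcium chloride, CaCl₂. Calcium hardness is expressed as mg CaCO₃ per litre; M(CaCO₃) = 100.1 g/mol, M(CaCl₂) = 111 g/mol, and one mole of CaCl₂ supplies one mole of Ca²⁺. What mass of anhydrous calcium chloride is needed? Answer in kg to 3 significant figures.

Volume: 2420 m³ = 2,420,000 L.
Hardness to add: (183 − 159) = 24 mg/L as CaCO₃ × 2,420,000 L = 58,080 g as CaCO₃.
Moles of Ca²⁺ (1 mol Ca²⁺ ≡ 1 mol CaCO₃): 58,080 / 100.1 g/mol = 580.2 mol.
Mass of CaCl₂: 580.2 × 111 = 64,400 g.

64.4 kg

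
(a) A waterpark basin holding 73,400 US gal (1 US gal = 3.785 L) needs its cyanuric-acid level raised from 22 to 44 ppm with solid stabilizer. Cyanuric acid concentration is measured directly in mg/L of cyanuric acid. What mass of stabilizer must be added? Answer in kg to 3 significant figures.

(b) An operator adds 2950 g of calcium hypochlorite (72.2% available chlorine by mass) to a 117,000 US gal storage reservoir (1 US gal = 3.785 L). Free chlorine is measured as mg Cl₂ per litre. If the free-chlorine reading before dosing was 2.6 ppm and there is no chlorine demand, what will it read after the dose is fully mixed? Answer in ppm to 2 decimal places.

(a) Volume: 73,400 US gal × 3.785 L/gal = 277,819 L.
(a) CYA to add: (44 − 22) = 22 mg/L × 277,819 L = 6112 g cyanuric acid.

(b) Volume: 117,000 US gal × 3.785 L/gal = 442,845 L.
(b) Available chlorine delivered: 2950 g × 0.722 = 2130 g as Cl₂.
(b) Concentration rise: 2130 g / 442,845 L = 4.81 mg/L = 4.81 ppm.
(b) Final FC: 2.6 + 4.81 = 7.41 ppm.

(a) 6.11 kg; (b) 7.41 ppm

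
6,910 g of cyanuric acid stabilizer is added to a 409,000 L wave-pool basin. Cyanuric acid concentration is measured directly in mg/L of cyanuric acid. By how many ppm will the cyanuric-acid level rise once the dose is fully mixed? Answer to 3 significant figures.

16.9 ppm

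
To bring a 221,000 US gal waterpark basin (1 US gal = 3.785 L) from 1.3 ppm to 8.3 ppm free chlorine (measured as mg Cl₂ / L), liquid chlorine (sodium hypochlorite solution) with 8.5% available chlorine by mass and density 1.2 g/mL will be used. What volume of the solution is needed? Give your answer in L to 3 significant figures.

Volume: 221,000 US gal × 3.785 L/gal = 836,485 L.
Chlorine deficit: 8.3 − 1.3 = 7 ppm = 7 mg/L as Cl₂.
Cl₂ equivalent needed: 7 mg/L × 836,485 L = 5,855,000 mg = 5855 g.
Product at 8.5% available chlorine: 5855 / 0.085 = 68,890 g.
Volume at density 1.2 g/mL: 68,890 g ÷ 1.2 g/mL = 57,410 mL.

57.4 L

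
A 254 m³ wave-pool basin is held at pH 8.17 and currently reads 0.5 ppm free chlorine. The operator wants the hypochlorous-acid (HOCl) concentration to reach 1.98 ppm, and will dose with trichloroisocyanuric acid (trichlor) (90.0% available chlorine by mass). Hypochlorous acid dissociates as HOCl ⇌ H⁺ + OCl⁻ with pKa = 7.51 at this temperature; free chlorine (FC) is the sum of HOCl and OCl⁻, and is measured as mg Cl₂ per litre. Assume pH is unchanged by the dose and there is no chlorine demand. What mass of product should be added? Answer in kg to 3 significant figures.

2.97 kg

Volume: 254 m³ = 254,000 L.
[OCl⁻]/[HOCl] = 10^(pH − pKa) = 10^(8.17 − 7.51) = 4.571; fraction as HOCl = 1/(1 + 4.571) = 0.1795.
Free chlorine required for 1.98 ppm HOCl: 1.98 / 0.1795 = 11.03 ppm.
FC to add: 11.03 − 0.5 = 10.53 mg/L as Cl₂.
Cl₂ equivalent: 10.53 mg/L × 254,000 L = 2675 g.
Product at 90.0% available Cl: 2675 / 0.9 = 2972 g.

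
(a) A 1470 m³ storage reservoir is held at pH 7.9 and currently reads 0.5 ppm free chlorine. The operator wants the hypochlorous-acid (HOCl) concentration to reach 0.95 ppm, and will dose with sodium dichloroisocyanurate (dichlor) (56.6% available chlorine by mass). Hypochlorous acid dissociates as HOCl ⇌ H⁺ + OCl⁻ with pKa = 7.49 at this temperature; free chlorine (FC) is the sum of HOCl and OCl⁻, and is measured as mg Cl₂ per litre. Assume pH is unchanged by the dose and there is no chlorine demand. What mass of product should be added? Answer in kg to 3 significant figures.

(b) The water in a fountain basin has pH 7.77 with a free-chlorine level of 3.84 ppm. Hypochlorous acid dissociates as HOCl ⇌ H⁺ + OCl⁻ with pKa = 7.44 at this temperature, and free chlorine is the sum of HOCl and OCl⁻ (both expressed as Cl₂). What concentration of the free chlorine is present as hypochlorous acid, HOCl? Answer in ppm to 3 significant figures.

(a) 7.51 kg; (b) 1.22 ppm

(a) Volume: 1470 m³ = 1,470,000 L.
(a) [OCl⁻]/[HOCl] = 10^(pH − pKa) = 10^(7.9 − 7.49) = 2.57; fraction as HOCl = 1/(1 + 2.57) = 0.2801.
(a) Free chlorine required for 0.95 ppm HOCl: 0.95 / 0.2801 = 3.392 ppm.
(a) FC to add: 3.392 − 0.5 = 2.892 mg/L as Cl₂.
(a) Cl₂ equivalent: 2.892 mg/L × 1,470,000 L = 4251 g.
(a) Product at 56.6% available Cl: 4251 / 0.566 = 7511 g.

(b) [OCl⁻]/[HOCl] = 10^(pH − pKa) = 10^(7.77 − 7.44) = 10^0.33 = 2.138.
(b) Fraction as HOCl = 1 / (1 + 2.138) = 0.3187.
(b) HOCl = 0.3187 × 3.84 ppm = 1.224 ppm.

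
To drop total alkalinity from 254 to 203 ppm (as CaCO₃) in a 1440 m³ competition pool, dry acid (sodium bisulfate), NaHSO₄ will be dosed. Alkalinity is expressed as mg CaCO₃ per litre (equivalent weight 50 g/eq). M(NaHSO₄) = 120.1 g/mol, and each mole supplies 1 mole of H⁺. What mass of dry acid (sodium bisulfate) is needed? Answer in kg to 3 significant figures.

176 kg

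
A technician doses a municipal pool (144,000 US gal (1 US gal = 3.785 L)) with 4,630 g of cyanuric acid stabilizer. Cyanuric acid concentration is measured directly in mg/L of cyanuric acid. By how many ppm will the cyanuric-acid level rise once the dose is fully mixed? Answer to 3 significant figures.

Volume: 144,000 US gal × 3.785 L/gal = 545,040 L.
Rise: 4,630 g / 545,040 L × 1000 = 8.495 mg/L.

8.49 ppm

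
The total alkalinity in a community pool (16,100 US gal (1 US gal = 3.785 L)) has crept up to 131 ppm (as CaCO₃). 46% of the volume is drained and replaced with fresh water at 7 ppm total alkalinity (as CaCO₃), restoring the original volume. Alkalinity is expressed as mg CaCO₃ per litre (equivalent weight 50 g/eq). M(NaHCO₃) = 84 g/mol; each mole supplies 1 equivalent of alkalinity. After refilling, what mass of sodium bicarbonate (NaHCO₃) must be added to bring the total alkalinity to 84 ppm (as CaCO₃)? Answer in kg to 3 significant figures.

1.03 kg

Volume: 16,100 US gal × 3.785 L/gal = 60,938 L.
After draining 46% and refilling: 131 × 0.54 + 7 × 0.46 = 73.96 ppm.
Deficit to target: 84 − 73.96 = 10.04 mg/L.
As CaCO₃: 10.04 mg/L × 60,938 L = 611.8 g; ÷ 50 g/eq ÷ 1 = 12.24 mol NaHCO₃.
Mass: 12.24 × 84 = 1028 g.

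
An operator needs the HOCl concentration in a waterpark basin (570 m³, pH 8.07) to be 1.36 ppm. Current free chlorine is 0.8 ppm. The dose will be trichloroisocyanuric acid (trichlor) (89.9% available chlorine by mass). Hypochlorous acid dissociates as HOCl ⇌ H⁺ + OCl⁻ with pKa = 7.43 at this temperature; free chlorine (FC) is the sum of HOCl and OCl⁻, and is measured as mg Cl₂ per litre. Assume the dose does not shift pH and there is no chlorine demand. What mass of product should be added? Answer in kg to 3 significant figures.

Volume: 570 m³ = 570,000 L.
[OCl⁻]/[HOCl] = 10^(pH − pKa) = 10^(8.07 − 7.43) = 4.365; fraction as HOCl = 1/(1 + 4.365) = 0.1864.
Free chlorine required for 1.36 ppm HOCl: 1.36 / 0.1864 = 7.297 ppm.
FC to add: 7.297 − 0.8 = 6.497 mg/L as Cl₂.
Cl₂ equivalent: 6.497 mg/L × 570,000 L = 3703 g.
Product at 89.9% available Cl: 3703 / 0.899 = 4119 g.

4.12 kg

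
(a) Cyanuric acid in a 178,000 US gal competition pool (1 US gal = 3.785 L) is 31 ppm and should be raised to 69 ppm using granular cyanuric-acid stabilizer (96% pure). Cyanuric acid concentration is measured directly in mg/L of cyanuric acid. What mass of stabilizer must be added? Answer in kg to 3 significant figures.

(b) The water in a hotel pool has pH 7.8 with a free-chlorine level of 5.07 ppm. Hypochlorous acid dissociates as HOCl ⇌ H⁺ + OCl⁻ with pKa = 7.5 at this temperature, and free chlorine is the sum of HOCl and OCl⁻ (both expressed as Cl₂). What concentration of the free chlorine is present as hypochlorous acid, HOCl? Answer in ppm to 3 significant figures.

(a) 26.7 kg; (b) 1.69 ppm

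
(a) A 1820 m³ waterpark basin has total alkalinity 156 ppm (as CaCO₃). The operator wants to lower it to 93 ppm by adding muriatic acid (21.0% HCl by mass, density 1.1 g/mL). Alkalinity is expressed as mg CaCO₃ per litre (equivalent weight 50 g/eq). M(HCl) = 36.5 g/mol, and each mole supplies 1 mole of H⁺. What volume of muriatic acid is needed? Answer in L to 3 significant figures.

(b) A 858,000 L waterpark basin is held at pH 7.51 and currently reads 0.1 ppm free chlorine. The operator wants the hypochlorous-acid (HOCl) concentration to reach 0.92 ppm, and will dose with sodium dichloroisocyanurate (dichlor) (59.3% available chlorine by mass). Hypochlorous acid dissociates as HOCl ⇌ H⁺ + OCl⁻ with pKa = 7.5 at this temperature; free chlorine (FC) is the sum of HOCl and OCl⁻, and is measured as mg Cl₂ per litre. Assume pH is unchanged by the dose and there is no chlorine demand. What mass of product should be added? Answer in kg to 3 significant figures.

(a) 362 L; (b) 2.55 kg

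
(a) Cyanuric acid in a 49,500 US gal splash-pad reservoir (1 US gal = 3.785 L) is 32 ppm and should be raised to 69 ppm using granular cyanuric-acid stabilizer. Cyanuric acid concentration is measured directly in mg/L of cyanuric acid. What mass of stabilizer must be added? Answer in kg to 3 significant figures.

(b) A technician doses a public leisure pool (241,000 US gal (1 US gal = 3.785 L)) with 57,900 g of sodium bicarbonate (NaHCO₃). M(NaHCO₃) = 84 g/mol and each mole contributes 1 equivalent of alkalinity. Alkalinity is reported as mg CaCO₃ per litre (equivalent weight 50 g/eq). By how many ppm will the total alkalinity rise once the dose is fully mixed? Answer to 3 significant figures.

(a) 6.93 kg; (b) 37.8 ppm

(a) Volume: 49,500 US gal × 3.785 L/gal = 187,358 L.
(a) CYA to add: (69 − 32) = 37 mg/L × 187,358 L = 6932 g cyanuric acid.

(b) Volume: 241,000 US gal × 3.785 L/gal = 912,185 L.
(b) Moles of NaHCO₃: 57,900 g ÷ 84 g/mol = 689.3 mol → 689.3 eq of alkalinity.
(b) As CaCO₃: 689.3 eq × 50 g/eq = 34,460 g.
(b) Rise: 34,460 g / 912,185 L × 1000 = 37.78 mg/L.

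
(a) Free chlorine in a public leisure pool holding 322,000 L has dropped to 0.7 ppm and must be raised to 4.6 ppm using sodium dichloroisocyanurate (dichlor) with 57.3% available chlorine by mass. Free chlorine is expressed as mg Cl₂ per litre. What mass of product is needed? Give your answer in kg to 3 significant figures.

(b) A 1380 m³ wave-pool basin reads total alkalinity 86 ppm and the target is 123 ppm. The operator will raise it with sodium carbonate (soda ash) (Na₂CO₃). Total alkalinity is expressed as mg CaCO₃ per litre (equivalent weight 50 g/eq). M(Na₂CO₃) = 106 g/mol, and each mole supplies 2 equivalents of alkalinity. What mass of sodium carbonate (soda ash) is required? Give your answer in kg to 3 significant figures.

(a) Chlorine deficit: 4.6 − 0.7 = 3.9 ppm = 3.9 mg/L as Cl₂.
(a) Cl₂ equivalent needed: 3.9 mg/L × 322,000 L = 1,256,000 mg = 1256 g.
(a) Product at 57.3% available chlorine: 1256 / 0.573 = 2192 g.

(b) Volume: 1380 m³ = 1,380,000 L.
(b) Alkalinity to add: (123 − 86) = 37 mg/L as CaCO₃ × 1,380,000 L = 51,060 g as CaCO₃.
(b) Equivalents: 51,060 g ÷ 50 g/eq = 1021 eq.
(b) Each mole of Na₂CO₃ supplies 2 eq, so 1021 / 2 = 510.6 mol.
(b) Mass: 510.6 mol × 106 g/mol = 54,120 g.

(a) 2.19 kg; (b) 54.1 kg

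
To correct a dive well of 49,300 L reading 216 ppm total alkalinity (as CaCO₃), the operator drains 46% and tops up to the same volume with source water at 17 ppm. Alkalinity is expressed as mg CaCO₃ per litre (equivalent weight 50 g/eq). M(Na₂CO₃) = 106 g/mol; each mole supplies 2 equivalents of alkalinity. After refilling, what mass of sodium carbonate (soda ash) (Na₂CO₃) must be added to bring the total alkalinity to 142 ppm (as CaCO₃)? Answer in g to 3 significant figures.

After draining 46% and refilling: 216 × 0.54 + 17 × 0.46 = 124.46 ppm.
Deficit to target: 142 − 124.46 = 17.54 mg/L.
As CaCO₃: 17.54 mg/L × 49,300 L = 864.7 g; ÷ 50 g/eq ÷ 2 = 8.647 mol Na₂CO₃.
Mass: 8.647 × 106 = 916.6 g.

917 g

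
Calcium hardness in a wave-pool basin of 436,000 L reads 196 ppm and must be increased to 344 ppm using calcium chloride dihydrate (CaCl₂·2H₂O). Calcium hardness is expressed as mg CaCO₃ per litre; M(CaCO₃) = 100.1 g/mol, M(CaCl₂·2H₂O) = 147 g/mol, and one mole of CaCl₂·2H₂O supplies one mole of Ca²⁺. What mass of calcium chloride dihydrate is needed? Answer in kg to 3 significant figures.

Hardness to add: (344 − 196) = 148 mg/L as CaCO₃ × 436,000 L = 64,530 g as CaCO₃.
Moles of Ca²⁺ (1 mol Ca²⁺ ≡ 1 mol CaCO₃): 64,530 / 100.1 g/mol = 644.6 mol.
Mass of CaCl₂·2H₂O: 644.6 × 147 = 94,760 g.

94.8 kg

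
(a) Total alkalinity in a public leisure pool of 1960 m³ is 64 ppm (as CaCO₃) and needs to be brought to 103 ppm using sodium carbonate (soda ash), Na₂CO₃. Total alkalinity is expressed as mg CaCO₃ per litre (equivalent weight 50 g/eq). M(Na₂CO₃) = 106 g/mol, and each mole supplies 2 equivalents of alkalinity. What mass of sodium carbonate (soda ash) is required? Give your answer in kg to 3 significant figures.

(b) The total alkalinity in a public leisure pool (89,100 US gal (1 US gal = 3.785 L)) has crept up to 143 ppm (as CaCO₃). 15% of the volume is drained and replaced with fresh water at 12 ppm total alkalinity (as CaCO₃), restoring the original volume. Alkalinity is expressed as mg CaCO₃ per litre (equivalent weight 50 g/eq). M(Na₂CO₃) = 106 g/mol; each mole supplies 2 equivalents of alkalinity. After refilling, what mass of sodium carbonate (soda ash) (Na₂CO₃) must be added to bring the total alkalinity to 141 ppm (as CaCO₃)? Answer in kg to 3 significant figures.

(a) Volume: 1960 m³ = 1,960,000 L.
(a) Alkalinity to add: (103 − 64) = 39 mg/L as CaCO₃ × 1,960,000 L = 76,440 g as CaCO₃.
(a) Equivalents: 76,440 g ÷ 50 g/eq = 1529 eq.
(a) Each mole of Na₂CO₃ supplies 2 eq, so 1529 / 2 = 764.4 mol.
(a) Mass: 764.4 mol × 106 g/mol = 81,030 g.

(b) Volume: 89,100 US gal × 3.785 L/gal = 337,244 L.
(b) After draining 15% and refilling: 143 × 0.85 + 12 × 0.15 = 123.35 ppm.
(b) Deficit to target: 141 − 123.35 = 17.65 mg/L.
(b) As CaCO₃: 17.65 mg/L × 337,244 L = 5952 g; ÷ 50 g/eq ÷ 2 = 59.52 mol Na₂CO₃.
(b) Mass: 59.52 × 106 = 6309 g.

(a) 81.0 kg; (b) 6.31 kg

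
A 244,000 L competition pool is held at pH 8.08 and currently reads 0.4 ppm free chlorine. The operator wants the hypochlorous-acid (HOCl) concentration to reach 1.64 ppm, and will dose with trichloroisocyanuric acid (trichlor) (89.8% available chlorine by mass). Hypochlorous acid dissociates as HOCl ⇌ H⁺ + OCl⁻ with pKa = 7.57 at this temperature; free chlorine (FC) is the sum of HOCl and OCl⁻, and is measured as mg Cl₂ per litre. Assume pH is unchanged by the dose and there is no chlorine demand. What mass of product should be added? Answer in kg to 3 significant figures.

1.78 kg

[OCl⁻]/[HOCl] = 10^(pH − pKa) = 10^(8.08 − 7.57) = 3.236; fraction as HOCl = 1/(1 + 3.236) = 0.2361.
Free chlorine required for 1.64 ppm HOCl: 1.64 / 0.2361 = 6.947 ppm.
FC to add: 6.947 − 0.4 = 6.547 mg/L as Cl₂.
Cl₂ equivalent: 6.547 mg/L × 244,000 L = 1597 g.
Product at 89.8% available Cl: 1597 / 0.898 = 1779 g.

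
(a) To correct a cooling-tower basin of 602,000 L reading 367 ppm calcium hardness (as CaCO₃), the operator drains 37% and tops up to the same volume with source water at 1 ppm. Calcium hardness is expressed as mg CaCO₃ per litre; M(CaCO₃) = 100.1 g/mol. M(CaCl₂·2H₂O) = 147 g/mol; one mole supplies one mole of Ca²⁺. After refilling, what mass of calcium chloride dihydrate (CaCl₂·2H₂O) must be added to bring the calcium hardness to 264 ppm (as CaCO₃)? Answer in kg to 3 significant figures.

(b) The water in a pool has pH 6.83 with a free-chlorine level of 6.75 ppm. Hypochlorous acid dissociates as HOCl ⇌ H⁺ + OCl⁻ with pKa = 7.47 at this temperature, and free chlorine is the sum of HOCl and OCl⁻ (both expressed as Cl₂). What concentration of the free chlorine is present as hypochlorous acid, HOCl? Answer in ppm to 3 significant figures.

(a) After draining 37% and refilling: 367 × 0.63 + 1 × 0.37 = 231.58 ppm.
(a) Deficit to target: 264 − 231.58 = 32.42 mg/L.
(a) As CaCO₃: 32.42 mg/L × 602,000 L = 19,520 g; ÷ 100.1 = 195 mol Ca²⁺.
(a) Mass: 195 × 147 = 28,660 g.

(b) [OCl⁻]/[HOCl] = 10^(pH − pKa) = 10^(6.83 − 7.47) = 10^-0.64 = 0.2291.
(b) Fraction as HOCl = 1 / (1 + 0.2291) = 0.8136.
(b) HOCl = 0.8136 × 6.75 ppm = 5.492 ppm.

(a) 28.7 kg; (b) 5.49 ppm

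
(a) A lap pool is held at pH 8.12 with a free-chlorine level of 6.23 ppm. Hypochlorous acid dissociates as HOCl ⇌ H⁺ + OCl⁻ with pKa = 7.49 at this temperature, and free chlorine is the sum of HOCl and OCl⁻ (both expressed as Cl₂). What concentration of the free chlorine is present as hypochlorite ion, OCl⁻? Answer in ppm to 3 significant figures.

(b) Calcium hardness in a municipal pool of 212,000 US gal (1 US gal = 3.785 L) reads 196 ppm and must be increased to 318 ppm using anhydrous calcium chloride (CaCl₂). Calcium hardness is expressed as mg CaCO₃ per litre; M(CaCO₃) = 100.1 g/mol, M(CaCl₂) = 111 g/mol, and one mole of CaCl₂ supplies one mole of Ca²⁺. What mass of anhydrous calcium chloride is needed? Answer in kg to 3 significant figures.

(a) [OCl⁻]/[HOCl] = 10^(pH − pKa) = 10^(8.12 − 7.49) = 10^0.63 = 4.266.
(a) Fraction as HOCl = 1 / (1 + 4.266) = 0.1899.
(a) OCl⁻ = (1 − 0.1899) × 6.23 ppm = 5.047 ppm.

(b) Volume: 212,000 US gal × 3.785 L/gal = 802,420 L.
(b) Hardness to add: (318 − 196) = 122 mg/L as CaCO₃ × 802,420 L = 97,900 g as CaCO₃.
(b) Moles of Ca²⁺ (1 mol Ca²⁺ ≡ 1 mol CaCO₃): 97,900 / 100.1 g/mol = 978 mol.
(b) Mass of CaCl₂: 978 × 111 = 108,600 g.

(a) 5.05 ppm; (b) 109 kg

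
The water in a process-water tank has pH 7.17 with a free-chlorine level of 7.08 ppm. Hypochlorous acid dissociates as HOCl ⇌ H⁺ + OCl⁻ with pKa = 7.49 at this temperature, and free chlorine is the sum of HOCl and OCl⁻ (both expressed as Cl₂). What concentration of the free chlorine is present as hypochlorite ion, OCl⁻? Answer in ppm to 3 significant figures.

2.29 ppm

[OCl⁻]/[HOCl] = 10^(pH − pKa) = 10^(7.17 − 7.49) = 10^-0.32 = 0.4786.
Fraction as HOCl = 1 / (1 + 0.4786) = 0.6763.
OCl⁻ = (1 − 0.6763) × 7.08 ppm = 2.292 ppm.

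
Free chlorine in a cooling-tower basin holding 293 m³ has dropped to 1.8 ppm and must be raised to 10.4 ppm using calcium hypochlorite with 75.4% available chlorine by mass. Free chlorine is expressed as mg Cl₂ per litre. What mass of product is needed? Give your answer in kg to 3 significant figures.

3.34 kg

Volume: 293 m³ = 293,000 L.
Chlorine deficit: 10.4 − 1.8 = 8.6 ppm = 8.6 mg/L as Cl₂.
Cl₂ equivalent needed: 8.6 mg/L × 293,000 L = 2,520,000 mg = 2520 g.
Product at 75.4% available chlorine: 2520 / 0.754 = 3342 g.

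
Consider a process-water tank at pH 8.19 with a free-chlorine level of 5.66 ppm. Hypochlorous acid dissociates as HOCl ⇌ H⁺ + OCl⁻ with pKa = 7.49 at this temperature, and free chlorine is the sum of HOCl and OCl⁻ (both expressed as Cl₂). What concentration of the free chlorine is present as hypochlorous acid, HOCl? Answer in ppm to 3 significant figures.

0.941 ppm

[OCl⁻]/[HOCl] = 10^(pH − pKa) = 10^(8.19 − 7.49) = 10^0.70 = 5.012.
Fraction as HOCl = 1 / (1 + 5.012) = 0.1663.
HOCl = 0.1663 × 5.66 ppm = 0.9415 ppm.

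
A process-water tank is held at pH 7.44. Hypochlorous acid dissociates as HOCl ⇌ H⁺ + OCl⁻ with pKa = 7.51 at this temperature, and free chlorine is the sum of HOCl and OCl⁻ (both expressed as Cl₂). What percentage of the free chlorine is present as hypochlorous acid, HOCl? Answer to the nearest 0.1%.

[OCl⁻]/[HOCl] = 10^(pH − pKa) = 10^(7.44 − 7.51) = 10^-0.07 = 0.8511.
Fraction as HOCl = 1 / (1 + 0.8511) = 0.5402.

54.0%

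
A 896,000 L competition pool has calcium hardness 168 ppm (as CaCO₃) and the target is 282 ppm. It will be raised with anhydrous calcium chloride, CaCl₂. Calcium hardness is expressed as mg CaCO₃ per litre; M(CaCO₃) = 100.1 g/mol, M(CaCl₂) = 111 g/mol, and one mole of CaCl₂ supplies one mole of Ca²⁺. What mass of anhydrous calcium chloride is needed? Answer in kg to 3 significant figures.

Hardness to add: (282 − 168) = 114 mg/L as CaCO₃ × 896,000 L = 102,100 g as CaCO₃.
Moles of Ca²⁺ (1 mol Ca²⁺ ≡ 1 mol CaCO₃): 102,100 / 100.1 g/mol = 1020 mol.
Mass of CaCl₂: 1020 × 111 = 113,300 g.

113 kg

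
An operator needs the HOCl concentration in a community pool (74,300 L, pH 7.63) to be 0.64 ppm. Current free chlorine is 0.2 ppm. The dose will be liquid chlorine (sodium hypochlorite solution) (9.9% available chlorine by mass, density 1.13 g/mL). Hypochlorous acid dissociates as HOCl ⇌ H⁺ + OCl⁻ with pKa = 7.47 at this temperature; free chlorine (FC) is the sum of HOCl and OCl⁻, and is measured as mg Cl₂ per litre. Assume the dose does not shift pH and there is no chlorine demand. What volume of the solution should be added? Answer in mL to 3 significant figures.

[OCl⁻]/[HOCl] = 10^(pH − pKa) = 10^(7.63 − 7.47) = 1.445; fraction as HOCl = 1/(1 + 1.445) = 0.4089.
Free chlorine required for 0.64 ppm HOCl: 0.64 / 0.4089 = 1.565 ppm.
FC to add: 1.565 − 0.2 = 1.365 mg/L as Cl₂.
Cl₂ equivalent: 1.365 mg/L × 74,300 L = 101.4 g.
Product at 9.9% available Cl: 101.4 / 0.099 = 1025 g.
Volume: 1025 g ÷ 1.13 g/mL = 906.6 mL.

907 mL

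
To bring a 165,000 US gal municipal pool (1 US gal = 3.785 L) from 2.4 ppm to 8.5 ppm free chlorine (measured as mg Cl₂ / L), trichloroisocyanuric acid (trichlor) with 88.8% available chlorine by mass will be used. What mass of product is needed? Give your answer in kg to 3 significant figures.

4.29 kg

Volume: 165,000 US gal × 3.785 L/gal = 624,525 L.
Chlorine deficit: 8.5 − 2.4 = 6.1 ppm = 6.1 mg/L as Cl₂.
Cl₂ equivalent needed: 6.1 mg/L × 624,525 L = 3,810,000 mg = 3810 g.
Product at 88.8% available chlorine: 3810 / 0.888 = 4290 g.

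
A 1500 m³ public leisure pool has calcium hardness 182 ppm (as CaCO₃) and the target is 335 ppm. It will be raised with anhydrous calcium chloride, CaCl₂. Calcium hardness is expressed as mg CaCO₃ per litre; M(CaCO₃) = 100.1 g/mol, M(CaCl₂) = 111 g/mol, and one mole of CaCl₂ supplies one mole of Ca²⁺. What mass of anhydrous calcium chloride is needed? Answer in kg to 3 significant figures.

Volume: 1500 m³ = 1,500,000 L.
Hardness to add: (335 − 182) = 153 mg/L as CaCO₃ × 1,500,000 L = 229,500 g as CaCO₃.
Moles of Ca²⁺ (1 mol Ca²⁺ ≡ 1 mol CaCO₃): 229,500 / 100.1 g/mol = 2293 mol.
Mass of CaCl₂: 2293 × 111 = 254,500 g.

254 kg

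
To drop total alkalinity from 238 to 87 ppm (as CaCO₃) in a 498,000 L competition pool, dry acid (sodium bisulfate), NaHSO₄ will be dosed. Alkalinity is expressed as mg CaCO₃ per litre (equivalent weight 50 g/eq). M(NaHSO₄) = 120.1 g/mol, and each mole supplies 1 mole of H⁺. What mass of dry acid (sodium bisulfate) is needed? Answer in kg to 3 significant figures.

181 kg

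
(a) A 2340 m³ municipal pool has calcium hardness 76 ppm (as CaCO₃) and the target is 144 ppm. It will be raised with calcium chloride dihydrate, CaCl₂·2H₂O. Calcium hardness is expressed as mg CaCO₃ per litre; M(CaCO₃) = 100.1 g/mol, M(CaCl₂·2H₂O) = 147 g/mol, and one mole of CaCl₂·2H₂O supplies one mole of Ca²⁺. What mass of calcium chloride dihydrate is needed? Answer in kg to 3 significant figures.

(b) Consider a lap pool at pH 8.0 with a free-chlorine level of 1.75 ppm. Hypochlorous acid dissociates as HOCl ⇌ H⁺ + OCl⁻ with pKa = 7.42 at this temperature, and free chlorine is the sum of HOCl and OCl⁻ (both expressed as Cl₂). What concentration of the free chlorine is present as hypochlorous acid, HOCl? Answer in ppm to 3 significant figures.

(a) 234 kg; (b) 0.364 ppm

(a) Volume: 2340 m³ = 2,340,000 L.
(a) Hardness to add: (144 − 76) = 68 mg/L as CaCO₃ × 2,340,000 L = 159,100 g as CaCO₃.
(a) Moles of Ca²⁺ (1 mol Ca²⁺ ≡ 1 mol CaCO₃): 159,100 / 100.1 g/mol = 1590 mol.
(a) Mass of CaCl₂·2H₂O: 1590 × 147 = 233,700 g.

(b) [OCl⁻]/[HOCl] = 10^(pH − pKa) = 10^(8.0 − 7.42) = 10^0.58 = 3.802.
(b) Fraction as HOCl = 1 / (1 + 3.802) = 0.2083.
(b) HOCl = 0.2083 × 1.75 ppm = 0.3644 ppm.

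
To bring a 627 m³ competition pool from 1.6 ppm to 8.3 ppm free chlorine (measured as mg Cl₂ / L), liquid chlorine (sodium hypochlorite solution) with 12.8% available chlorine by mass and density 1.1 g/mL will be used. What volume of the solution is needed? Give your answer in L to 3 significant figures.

Volume: 627 m³ = 627,000 L.
Chlorine deficit: 8.3 − 1.6 = 6.7 ppm = 6.7 mg/L as Cl₂.
Cl₂ equivalent needed: 6.7 mg/L × 627,000 L = 4,201,000 mg = 4201 g.
Product at 12.8% available chlorine: 4201 / 0.128 = 32,820 g.
Volume at density 1.1 g/mL: 32,820 g ÷ 1.1 g/mL = 29,840 mL.

29.8 L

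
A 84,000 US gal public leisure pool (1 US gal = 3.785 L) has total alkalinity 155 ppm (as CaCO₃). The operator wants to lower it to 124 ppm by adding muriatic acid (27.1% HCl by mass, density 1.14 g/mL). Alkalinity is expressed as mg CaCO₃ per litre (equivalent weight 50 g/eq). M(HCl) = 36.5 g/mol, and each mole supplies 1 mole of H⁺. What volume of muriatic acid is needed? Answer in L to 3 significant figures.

Volume: 84,000 US gal × 3.785 L/gal = 317,940 L.
Alkalinity to neutralize: (155 − 124) = 31 mg/L as CaCO₃ × 317,940 L = 9856 g as CaCO₃.
Equivalents of H⁺ required: 9856 ÷ 50 g/eq = 197.1 eq = 197.1 mol HCl.
Mass of HCl: 197.1 × 36.5 = 7195 g.
Mass of 27.1% solution: 7195 / 0.271 = 26,550 g.
Volume: 26,550 g ÷ 1.14 g/mL = 23,290 mL.

23.3 L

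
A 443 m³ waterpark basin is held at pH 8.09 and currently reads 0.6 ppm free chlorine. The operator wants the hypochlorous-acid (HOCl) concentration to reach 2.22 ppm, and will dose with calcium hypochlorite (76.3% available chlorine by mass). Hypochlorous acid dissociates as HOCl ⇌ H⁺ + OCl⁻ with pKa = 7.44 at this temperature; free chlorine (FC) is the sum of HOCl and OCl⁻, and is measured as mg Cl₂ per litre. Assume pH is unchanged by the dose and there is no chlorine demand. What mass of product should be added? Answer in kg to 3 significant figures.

6.70 kg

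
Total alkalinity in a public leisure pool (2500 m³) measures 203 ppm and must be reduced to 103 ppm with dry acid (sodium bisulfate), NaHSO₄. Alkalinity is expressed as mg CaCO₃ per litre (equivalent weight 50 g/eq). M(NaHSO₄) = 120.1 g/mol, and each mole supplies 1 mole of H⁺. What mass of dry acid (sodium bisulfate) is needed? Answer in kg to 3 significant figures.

Volume: 2500 m³ = 2,500,000 L.
Alkalinity to neutralize: (203 − 103) = 100 mg/L as CaCO₃ × 2,500,000 L = 250,000 g as CaCO₃.
Equivalents of H⁺ required: 250,000 ÷ 50 g/eq = 5000 eq = 5000 mol NaHSO₄.
Mass of NaHSO₄: 5000 × 120.1 = 600,500 g.

600 kg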